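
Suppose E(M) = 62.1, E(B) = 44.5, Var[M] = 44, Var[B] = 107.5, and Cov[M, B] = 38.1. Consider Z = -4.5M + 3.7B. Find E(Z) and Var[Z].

E(Z) = (-4.5)·E(M) + 3.7·E(B) = (-4.5)·62.1 + 3.7·44.5 = -114.8.
Var[Z] = a²·Var[M] + b²·Var[B] + 2ab·Cov[M, B] with a = -4.5, b = 3.7.
= (-4.5)²·44 + 3.7²·107.5 + 2·(-4.5)·3.7·38.1
= 891 + 1471.675 + (-1268.73) = 1093.945.

E(Z) = -114.8, Var[Z] = 1093.945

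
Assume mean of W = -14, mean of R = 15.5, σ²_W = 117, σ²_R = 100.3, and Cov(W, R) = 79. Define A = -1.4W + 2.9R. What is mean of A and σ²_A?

mean of A = 64.55, σ²_A = 431.363

mean of A = (-1.4)·mean of W + 2.9·mean of R = (-1.4)·(-14) + 2.9·15.5 = 64.55.
σ²_A = a²·σ²_W + b²·σ²_R + 2ab·Cov(W, R) with a = -1.4, b = 2.9.
= (-1.4)²·117 + 2.9²·100.3 + 2·(-1.4)·2.9·79
= 229.32 + 843.523 + (-641.48) = 431.363.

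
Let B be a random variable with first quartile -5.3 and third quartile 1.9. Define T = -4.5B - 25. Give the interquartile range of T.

IQR(T) = 32.4

IQR of B = Q3 − Q1 = 1.9 − (-5.3) = 7.2.
Under T = aB + b, IQR(T) = |a|·IQR(B) = |-4.5|·7.2 = 32.4 (shifts cancel; spread scales by |a|).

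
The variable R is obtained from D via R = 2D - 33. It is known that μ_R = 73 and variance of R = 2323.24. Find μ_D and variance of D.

μ_D = 53, variance of D = 580.81

From R = 2D - 33: μ_R = a·μ_D + b, so μ_D = (μ_R − b)/a = (73 − (-33))/2 = 53.
variance of R = a²·variance of D, so variance of D = 2323.24/2² = 580.81.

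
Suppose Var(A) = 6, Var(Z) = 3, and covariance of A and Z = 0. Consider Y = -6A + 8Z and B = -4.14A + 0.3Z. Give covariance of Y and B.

covariance of Y and B = 156.24

By bilinearity, covariance of Y and B = ac·Var(A) + bd·Var(Z) + (ad+bc)·covariance of A and Z, with a=-6, b=8, c=-4.14, d=0.3.
ac·Var(A) = (-6)·(-4.14)·6 = 149.04
bd·Var(Z) = 8·0.3·3 = 7.2
(ad+bc)·covariance of A and Z = (-34.92)·0 = 0
covariance of Y and B = 149.04 + 7.2 + 0 = 156.24.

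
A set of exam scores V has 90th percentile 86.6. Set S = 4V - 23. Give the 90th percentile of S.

90th percentile of S = 323.4

Since a = 4 > 0 the transformation is increasing, so the 90th percentile of S = a·(P_{90} of V) + b = 4·86.6 + (-23) = 323.4.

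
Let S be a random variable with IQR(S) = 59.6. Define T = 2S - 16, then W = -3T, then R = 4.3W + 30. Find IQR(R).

IQR(R) = 1537.68

IQR(T) = |2|·59.6 = 119.2.
IQR(W) = |-3|·119.2 = 357.6.
IQR(R) = |4.3|·357.6 = 1537.68.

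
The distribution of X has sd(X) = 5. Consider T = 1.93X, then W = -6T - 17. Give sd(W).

sd(T) = |1.93|·5 = 9.65.
sd(W) = |-6|·9.65 = 57.9.

sd(W) = 57.9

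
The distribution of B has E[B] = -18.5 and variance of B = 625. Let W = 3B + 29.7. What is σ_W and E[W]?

W = 3B + 29.7 is linear with a = 3, b = 29.7.
σ_B = √625 = 25.
σ_W = |a|·σ_B = |3|·25 = 75.
E[W] = a·E[B] + b = 3·(-18.5) + 29.7 = -25.8.

σ_W = 75, E[W] = -25.8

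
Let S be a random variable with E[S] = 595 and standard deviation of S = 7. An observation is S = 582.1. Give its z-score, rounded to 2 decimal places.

z = (S − E[S]) / standard deviation of S = (582.1 − 595) / 7 ≈ -1.84.

z = -1.84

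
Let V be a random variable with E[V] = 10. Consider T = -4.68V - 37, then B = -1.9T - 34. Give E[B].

E[B] = 125.22

E[T] = (-4.68)·10 + (-37) = -83.8.
E[B] = (-1.9)·(-83.8) + (-34) = 125.22.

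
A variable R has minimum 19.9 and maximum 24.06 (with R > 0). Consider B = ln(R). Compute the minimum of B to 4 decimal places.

ln(R) is increasing on this domain, so min(B) comes from min(R) = 19.9: min(B) = ln(19.9) ≈ 2.9907.

min(B) = 2.9907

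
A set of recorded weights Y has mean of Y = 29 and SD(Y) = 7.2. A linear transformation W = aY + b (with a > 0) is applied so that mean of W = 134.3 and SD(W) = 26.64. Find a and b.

SD(W) = a·SD(Y) (a > 0), so a = 26.64/7.2 = 3.7.
mean of W = a·mean of Y + b, so b = 134.3 − 3.7·29 = 27.

a = 3.7, b = 27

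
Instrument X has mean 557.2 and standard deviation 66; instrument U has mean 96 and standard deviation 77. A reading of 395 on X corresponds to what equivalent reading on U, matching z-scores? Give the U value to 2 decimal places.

U = -93.23

z = (395 − 557.2)/66 ≈ -2.4576.
U = 96 + z·77 = 96 + (395 − 557.2)·77/66 ≈ -93.23.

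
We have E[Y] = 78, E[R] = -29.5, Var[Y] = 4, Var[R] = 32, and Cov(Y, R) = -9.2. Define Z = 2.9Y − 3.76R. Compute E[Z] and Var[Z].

E[Z] = 2.9·E[Y] + (-3.76)·E[R] = 2.9·78 + (-3.76)·(-29.5) = 337.12.
Var[Z] = a²·Var[Y] + b²·Var[R] + 2ab·Cov(Y, R) with a = 2.9, b = -3.76.
= 2.9²·4 + (-3.76)²·32 + 2·2.9·(-3.76)·(-9.2)
= 33.64 + 452.4032 + 200.6336 = 686.6768.

E[Z] = 337.12, Var[Z] = 686.6768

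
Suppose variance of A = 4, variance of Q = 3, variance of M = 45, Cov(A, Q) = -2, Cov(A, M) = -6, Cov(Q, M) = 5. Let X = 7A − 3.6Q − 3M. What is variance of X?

variance of X = a²·variance of A + b²·variance of Q + c²·variance of M + 2ab·Cov(A, Q) + 2ac·Cov(A, M) + 2bc·Cov(Q, M), with a = 7, b = -3.6, c = -3.
= 196 + 38.88 + 405 + 100.8 + 252 + 108
= 1100.68.

variance of X = 1100.68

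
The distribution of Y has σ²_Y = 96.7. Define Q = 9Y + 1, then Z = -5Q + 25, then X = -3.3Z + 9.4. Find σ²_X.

σ²_Q = 9²·96.7 = 7832.7.
σ²_Z = (-5)²·7832.7 = 195817.5.
σ²_X = (-3.3)²·195817.5 = 2132452.575.

σ²_X = 2132452.575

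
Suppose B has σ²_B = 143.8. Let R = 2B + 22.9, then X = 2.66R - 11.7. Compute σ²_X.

σ²_R = 2²·143.8 = 575.2.
σ²_X = 2.66²·575.2 = 4069.88512.

σ²_X = 4069.88512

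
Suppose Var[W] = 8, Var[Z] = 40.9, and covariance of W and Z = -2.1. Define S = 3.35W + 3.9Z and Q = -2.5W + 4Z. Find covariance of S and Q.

By bilinearity, covariance of S and Q = ac·Var[W] + bd·Var[Z] + (ad+bc)·covariance of W and Z, with a=3.35, b=3.9, c=-2.5, d=4.
ac·Var[W] = 3.35·(-2.5)·8 = -67
bd·Var[Z] = 3.9·4·40.9 = 638.04
(ad+bc)·covariance of W and Z = (3.65)·(-2.1) = -7.665
covariance of S and Q = -67 + 638.04 + (-7.665) = 563.375.

covariance of S and Q = 563.375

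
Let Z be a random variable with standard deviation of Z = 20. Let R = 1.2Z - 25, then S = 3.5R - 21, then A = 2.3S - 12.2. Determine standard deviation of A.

standard deviation of R = |1.2|·20 = 24.
standard deviation of S = |3.5|·24 = 84.
standard deviation of A = |2.3|·84 = 193.2.

standard deviation of A = 193.2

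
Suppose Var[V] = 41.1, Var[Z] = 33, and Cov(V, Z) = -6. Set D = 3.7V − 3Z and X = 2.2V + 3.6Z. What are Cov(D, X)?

By bilinearity, Cov(D, X) = ac·Var[V] + bd·Var[Z] + (ad+bc)·Cov(V, Z), with a=3.7, b=-3, c=2.2, d=3.6.
ac·Var[V] = 3.7·2.2·41.1 = 334.554
bd·Var[Z] = (-3)·3.6·33 = -356.4
(ad+bc)·Cov(V, Z) = (6.72)·(-6) = -40.32
Cov(D, X) = 334.554 + (-356.4) + (-40.32) = -62.166.

Cov(D, X) = -62.166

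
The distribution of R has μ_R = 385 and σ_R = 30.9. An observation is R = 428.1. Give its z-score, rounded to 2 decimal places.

z = (R − μ_R) / σ_R = (428.1 − 385) / 30.9 ≈ 1.39.

z = 1.39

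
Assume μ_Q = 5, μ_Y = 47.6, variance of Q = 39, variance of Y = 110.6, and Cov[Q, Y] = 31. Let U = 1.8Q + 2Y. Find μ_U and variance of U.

μ_U = 104.2, variance of U = 791.96

μ_U = 1.8·μ_Q + 2·μ_Y = 1.8·5 + 2·47.6 = 104.2.
variance of U = a²·variance of Q + b²·variance of Y + 2ab·Cov[Q, Y] with a = 1.8, b = 2.
= 1.8²·39 + 2²·110.6 + 2·1.8·2·31
= 126.36 + 442.4 + 223.2 = 791.96.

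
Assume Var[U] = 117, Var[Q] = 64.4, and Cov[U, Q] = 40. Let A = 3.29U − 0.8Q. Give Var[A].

Var[A] = 1097.0757

Var[A] = a²·Var[U] + b²·Var[Q] + 2ab·Cov[U, Q] with a = 3.29, b = -0.8.
= 3.29²·117 + (-0.8)²·64.4 + 2·3.29·(-0.8)·40
= 1266.4197 + 41.216 + (-210.56) = 1097.0757.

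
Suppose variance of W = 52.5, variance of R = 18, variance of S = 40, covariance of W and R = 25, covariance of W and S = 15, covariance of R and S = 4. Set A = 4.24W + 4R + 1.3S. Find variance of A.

variance of A = a²·variance of W + b²·variance of R + c²·variance of S + 2ab·covariance of W and R + 2ac·covariance of W and S + 2bc·covariance of R and S, with a = 4.24, b = 4, c = 1.3.
= 943.824 + 288 + 67.6 + 848 + 165.36 + 41.6
= 2354.384.

variance of A = 2354.384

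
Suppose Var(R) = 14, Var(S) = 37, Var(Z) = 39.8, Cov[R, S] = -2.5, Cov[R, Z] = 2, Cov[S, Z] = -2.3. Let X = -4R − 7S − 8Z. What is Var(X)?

Var(X) = a²·Var(R) + b²·Var(S) + c²·Var(Z) + 2ab·Cov[R, S] + 2ac·Cov[R, Z] + 2bc·Cov[S, Z], with a = -4, b = -7, c = -8.
= 224 + 1813 + 2547.2 + (-140) + 128 + (-257.6)
= 4314.6.

Var(X) = 4314.6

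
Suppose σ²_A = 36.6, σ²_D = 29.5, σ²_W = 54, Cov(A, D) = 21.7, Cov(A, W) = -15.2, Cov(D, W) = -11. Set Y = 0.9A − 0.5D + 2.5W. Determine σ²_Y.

σ²_Y = 314.091

σ²_Y = a²·σ²_A + b²·σ²_D + c²·σ²_W + 2ab·Cov(A, D) + 2ac·Cov(A, W) + 2bc·Cov(D, W), with a = 0.9, b = -0.5, c = 2.5.
= 29.646 + 7.375 + 337.5 + (-19.53) + (-68.4) + 27.5
= 314.091.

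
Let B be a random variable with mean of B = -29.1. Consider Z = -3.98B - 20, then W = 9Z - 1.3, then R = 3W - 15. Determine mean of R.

mean of Z = (-3.98)·(-29.1) + (-20) = 95.818.
mean of W = 9·95.818 + (-1.3) = 861.062.
mean of R = 3·861.062 + (-15) = 2568.186.

mean of R = 2568.186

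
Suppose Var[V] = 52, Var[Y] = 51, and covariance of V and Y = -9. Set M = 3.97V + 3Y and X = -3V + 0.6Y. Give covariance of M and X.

covariance of M and X = -467.958

By bilinearity, covariance of M and X = ac·Var[V] + bd·Var[Y] + (ad+bc)·covariance of V and Y, with a=3.97, b=3, c=-3, d=0.6.
ac·Var[V] = 3.97·(-3)·52 = -619.32
bd·Var[Y] = 3·0.6·51 = 91.8
(ad+bc)·covariance of V and Y = (-6.618)·(-9) = 59.562
covariance of M and X = -619.32 + 91.8 + 59.562 = -467.958.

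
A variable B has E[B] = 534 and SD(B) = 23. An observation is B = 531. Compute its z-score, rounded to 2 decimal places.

z = (B − E[B]) / SD(B) = (531 − 534) / 23 ≈ -0.13.

z = -0.13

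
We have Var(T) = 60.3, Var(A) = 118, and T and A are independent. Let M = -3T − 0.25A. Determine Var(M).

Var(M) = 550.075

Var(M) = a²·Var(T) + b²·Var(A) + 2ab·covariance of T and A with a = -3, b = -0.25.
Independence gives covariance of T and A = 0.
= (-3)²·60.3 + (-0.25)²·118 + 2·(-3)·(-0.25)·0
= 542.7 + 7.375 + 0 = 550.075.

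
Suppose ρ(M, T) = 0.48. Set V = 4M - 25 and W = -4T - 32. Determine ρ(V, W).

ρ(V, W) = -0.48

Linear rescalings preserve |correlation|; the slopes 4 and -4 have opposite signs, so the correlation flips sign: ρ(V, W) = −ρ(M, T) = -0.48.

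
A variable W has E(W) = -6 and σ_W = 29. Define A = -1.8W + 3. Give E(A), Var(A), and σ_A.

A = -1.8W + 3 is linear with a = -1.8, b = 3.
E(A) = a·E(W) + b = (-1.8)·(-6) + 3 = 13.8.
Var(W) = 29² = 841.
Var(A) = a²·Var(W) = (-1.8)²·841 = 2724.84 (the additive constant 3 does not affect variance).
σ_A = |a|·σ_W = |-1.8|·29 = 52.2.

E(A) = 13.8, Var(A) = 2724.84, σ_A = 52.2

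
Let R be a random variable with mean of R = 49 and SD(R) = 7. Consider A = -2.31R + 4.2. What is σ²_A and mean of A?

A = -2.31R + 4.2 is linear with a = -2.31, b = 4.2.
σ²_R = 7² = 49.
σ²_A = a²·σ²_R = (-2.31)²·49 = 261.4689 (the additive constant 4.2 does not affect variance).
mean of A = a·mean of R + b = (-2.31)·49 + 4.2 = -108.99.

σ²_A = 261.4689, mean of A = -108.99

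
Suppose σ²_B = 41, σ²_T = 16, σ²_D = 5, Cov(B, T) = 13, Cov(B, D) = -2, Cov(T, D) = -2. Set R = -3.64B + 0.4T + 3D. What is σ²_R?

σ²_R = 591.8176

σ²_R = a²·σ²_B + b²·σ²_T + c²·σ²_D + 2ab·Cov(B, T) + 2ac·Cov(B, D) + 2bc·Cov(T, D), with a = -3.64, b = 0.4, c = 3.
= 543.2336 + 2.56 + 45 + (-37.856) + 43.68 + (-4.8)
= 591.8176.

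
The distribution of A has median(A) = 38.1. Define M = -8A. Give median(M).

median(M) = -304.8

A linear map preserves order up to sign, so median(M) = a·median(A) + b = (-8)·38.1 = -304.8.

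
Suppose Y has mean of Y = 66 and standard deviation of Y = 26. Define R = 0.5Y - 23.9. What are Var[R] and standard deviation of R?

R = 0.5Y - 23.9 is linear with a = 0.5, b = -23.9.
Var[Y] = 26² = 676.
Var[R] = a²·Var[Y] = 0.5²·676 = 169 (the additive constant -23.9 does not affect variance).
standard deviation of R = |a|·standard deviation of Y = |0.5|·26 = 13.

Var[R] = 169, standard deviation of R = 13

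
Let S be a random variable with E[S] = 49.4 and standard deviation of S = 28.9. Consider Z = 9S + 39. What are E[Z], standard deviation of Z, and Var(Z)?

E[Z] = 483.6, standard deviation of Z = 260.1, Var(Z) = 67652.01

Z = 9S + 39 is linear with a = 9, b = 39.
E[Z] = a·E[S] + b = 9·49.4 + 39 = 483.6.
standard deviation of Z = |a|·standard deviation of S = |9|·28.9 = 260.1.
Var(S) = 28.9² = 835.21.
Var(Z) = a²·Var(S) = 9²·835.21 = 67652.01 (the additive constant 39 does not affect variance).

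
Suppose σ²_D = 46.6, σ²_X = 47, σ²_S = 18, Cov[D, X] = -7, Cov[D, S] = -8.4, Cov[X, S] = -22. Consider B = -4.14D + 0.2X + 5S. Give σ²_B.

σ²_B = 1565.93736

σ²_B = a²·σ²_D + b²·σ²_X + c²·σ²_S + 2ab·Cov[D, X] + 2ac·Cov[D, S] + 2bc·Cov[X, S], with a = -4.14, b = 0.2, c = 5.
= 798.70536 + 1.88 + 450 + 11.592 + 347.76 + (-44)
= 1565.93736.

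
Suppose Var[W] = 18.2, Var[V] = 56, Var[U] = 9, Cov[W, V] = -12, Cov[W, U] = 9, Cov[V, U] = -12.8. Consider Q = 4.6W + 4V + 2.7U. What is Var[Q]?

Var[Q] = a²·Var[W] + b²·Var[V] + c²·Var[U] + 2ab·Cov[W, V] + 2ac·Cov[W, U] + 2bc·Cov[V, U], with a = 4.6, b = 4, c = 2.7.
= 385.112 + 896 + 65.61 + (-441.6) + 223.56 + (-276.48)
= 852.202.

Var[Q] = 852.202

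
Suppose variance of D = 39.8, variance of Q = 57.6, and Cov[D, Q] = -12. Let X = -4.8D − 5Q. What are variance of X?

variance of X = a²·variance of D + b²·variance of Q + 2ab·Cov[D, Q] with a = -4.8, b = -5.
= (-4.8)²·39.8 + (-5)²·57.6 + 2·(-4.8)·(-5)·(-12)
= 916.992 + 1440 + (-576) = 1780.992.

variance of X = 1780.992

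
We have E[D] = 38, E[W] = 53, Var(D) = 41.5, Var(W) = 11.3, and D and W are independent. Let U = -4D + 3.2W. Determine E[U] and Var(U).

E[U] = (-4)·E[D] + 3.2·E[W] = (-4)·38 + 3.2·53 = 17.6.
Var(U) = a²·Var(D) + b²·Var(W) + 2ab·Cov(D, W) with a = -4, b = 3.2.
Independence gives Cov(D, W) = 0.
= (-4)²·41.5 + 3.2²·11.3 + 2·(-4)·3.2·0
= 664 + 115.712 + 0 = 779.712.

E[U] = 17.6, Var(U) = 779.712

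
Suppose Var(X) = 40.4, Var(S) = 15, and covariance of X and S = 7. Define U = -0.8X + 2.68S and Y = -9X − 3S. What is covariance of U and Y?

By bilinearity, covariance of U and Y = ac·Var(X) + bd·Var(S) + (ad+bc)·covariance of X and S, with a=-0.8, b=2.68, c=-9, d=-3.
ac·Var(X) = (-0.8)·(-9)·40.4 = 290.88
bd·Var(S) = 2.68·(-3)·15 = -120.6
(ad+bc)·covariance of X and S = (-21.72)·7 = -152.04
covariance of U and Y = 290.88 + (-120.6) + (-152.04) = 18.24.

covariance of U and Y = 18.24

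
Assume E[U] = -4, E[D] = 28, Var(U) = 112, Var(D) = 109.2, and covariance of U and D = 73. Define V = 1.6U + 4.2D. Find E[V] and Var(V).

E[V] = 111.2, Var(V) = 3194.128

E[V] = 1.6·E[U] + 4.2·E[D] = 1.6·(-4) + 4.2·28 = 111.2.
Var(V) = a²·Var(U) + b²·Var(D) + 2ab·covariance of U and D with a = 1.6, b = 4.2.
= 1.6²·112 + 4.2²·109.2 + 2·1.6·4.2·73
= 286.72 + 1926.288 + 981.12 = 3194.128.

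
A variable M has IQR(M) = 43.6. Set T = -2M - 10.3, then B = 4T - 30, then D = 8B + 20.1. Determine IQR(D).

IQR(T) = |-2|·43.6 = 87.2.
IQR(B) = |4|·87.2 = 348.8.
IQR(D) = |8|·348.8 = 2790.4.

IQR(D) = 2790.4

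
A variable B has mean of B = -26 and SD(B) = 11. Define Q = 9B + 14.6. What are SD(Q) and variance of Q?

SD(Q) = 99, variance of Q = 9801

Q = 9B + 14.6 is linear with a = 9, b = 14.6.
SD(Q) = |a|·SD(B) = |9|·11 = 99.
variance of B = 11² = 121.
variance of Q = a²·variance of B = 9²·121 = 9801 (the additive constant 14.6 does not affect variance).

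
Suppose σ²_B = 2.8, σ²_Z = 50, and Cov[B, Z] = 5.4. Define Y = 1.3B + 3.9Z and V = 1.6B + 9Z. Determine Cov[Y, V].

By bilinearity, Cov[Y, V] = ac·σ²_B + bd·σ²_Z + (ad+bc)·Cov[B, Z], with a=1.3, b=3.9, c=1.6, d=9.
ac·σ²_B = 1.3·1.6·2.8 = 5.824
bd·σ²_Z = 3.9·9·50 = 1755
(ad+bc)·Cov[B, Z] = (17.94)·5.4 = 96.876
Cov[Y, V] = 5.824 + 1755 + 96.876 = 1857.7.

Cov[Y, V] = 1857.7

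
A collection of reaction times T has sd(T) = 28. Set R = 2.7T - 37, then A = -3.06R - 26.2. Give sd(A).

sd(R) = |2.7|·28 = 75.6.
sd(A) = |-3.06|·75.6 = 231.336.

sd(A) = 231.336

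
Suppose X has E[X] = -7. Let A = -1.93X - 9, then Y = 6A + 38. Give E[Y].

E[A] = (-1.93)·(-7) + (-9) = 4.51.
E[Y] = 6·4.51 + 38 = 65.06.

E[Y] = 65.06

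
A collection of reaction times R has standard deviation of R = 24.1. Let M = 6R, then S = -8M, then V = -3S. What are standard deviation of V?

standard deviation of M = |6|·24.1 = 144.6.
standard deviation of S = |-8|·144.6 = 1156.8.
standard deviation of V = |-3|·1156.8 = 3470.4.

standard deviation of V = 3470.4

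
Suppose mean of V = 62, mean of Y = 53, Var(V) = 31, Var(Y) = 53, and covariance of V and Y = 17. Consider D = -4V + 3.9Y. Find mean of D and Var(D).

mean of D = (-4)·mean of V + 3.9·mean of Y = (-4)·62 + 3.9·53 = -41.3.
Var(D) = a²·Var(V) + b²·Var(Y) + 2ab·covariance of V and Y with a = -4, b = 3.9.
= (-4)²·31 + 3.9²·53 + 2·(-4)·3.9·17
= 496 + 806.13 + (-530.4) = 771.73.

mean of D = -41.3, Var(D) = 771.73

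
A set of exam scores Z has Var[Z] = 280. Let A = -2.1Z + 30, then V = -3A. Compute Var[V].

Var[A] = (-2.1)²·280 = 1234.8.
Var[V] = (-3)²·1234.8 = 11113.2.

Var[V] = 11113.2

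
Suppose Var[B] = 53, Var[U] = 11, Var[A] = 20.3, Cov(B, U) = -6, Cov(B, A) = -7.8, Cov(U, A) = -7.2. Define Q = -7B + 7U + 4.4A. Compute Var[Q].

Var[Q] = a²·Var[B] + b²·Var[U] + c²·Var[A] + 2ab·Cov(B, U) + 2ac·Cov(B, A) + 2bc·Cov(U, A), with a = -7, b = 7, c = 4.4.
= 2597 + 539 + 393.008 + 588 + 480.48 + (-443.52)
= 4153.968.

Var[Q] = 4153.968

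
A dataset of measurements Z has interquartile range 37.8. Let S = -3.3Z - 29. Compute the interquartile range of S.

IQR(S) = 124.74

Under S = aZ + b, IQR(S) = |a|·IQR(Z) = |-3.3|·37.8 = 124.74 (shifts cancel; spread scales by |a|).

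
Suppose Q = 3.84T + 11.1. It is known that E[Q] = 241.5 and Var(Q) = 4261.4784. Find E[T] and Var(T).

From Q = 3.84T + 11.1: E[Q] = a·E[T] + b, so E[T] = (E[Q] − b)/a = (241.5 − 11.1)/3.84 = 60.
Var(Q) = a²·Var(T), so Var(T) = 4261.4784/3.84² = 289.

E[T] = 60, Var(T) = 289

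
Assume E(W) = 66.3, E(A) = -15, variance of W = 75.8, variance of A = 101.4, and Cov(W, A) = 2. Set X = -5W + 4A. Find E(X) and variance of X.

E(X) = -391.5, variance of X = 3437.4

E(X) = (-5)·E(W) + 4·E(A) = (-5)·66.3 + 4·(-15) = -391.5.
variance of X = a²·variance of W + b²·variance of A + 2ab·Cov(W, A) with a = -5, b = 4.
= (-5)²·75.8 + 4²·101.4 + 2·(-5)·4·2
= 1895 + 1622.4 + (-80) = 3437.4.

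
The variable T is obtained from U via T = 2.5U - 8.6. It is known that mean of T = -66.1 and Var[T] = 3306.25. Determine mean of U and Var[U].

From T = 2.5U - 8.6: mean of T = a·mean of U + b, so mean of U = (mean of T − b)/a = (-66.1 − (-8.6))/2.5 = -23.
Var[T] = a²·Var[U], so Var[U] = 3306.25/2.5² = 529.

mean of U = -23, Var[U] = 529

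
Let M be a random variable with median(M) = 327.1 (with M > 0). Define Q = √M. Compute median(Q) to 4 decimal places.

√M is monotone on this domain, so median(Q) = √(327.1) ≈ 18.0859.

median(Q) = 18.0859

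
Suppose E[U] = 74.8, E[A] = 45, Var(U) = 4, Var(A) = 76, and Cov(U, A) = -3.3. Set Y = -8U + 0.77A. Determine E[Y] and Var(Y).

E[Y] = -563.75, Var(Y) = 341.7164

E[Y] = (-8)·E[U] + 0.77·E[A] = (-8)·74.8 + 0.77·45 = -563.75.
Var(Y) = a²·Var(U) + b²·Var(A) + 2ab·Cov(U, A) with a = -8, b = 0.77.
= (-8)²·4 + 0.77²·76 + 2·(-8)·0.77·(-3.3)
= 256 + 45.0604 + 40.656 = 341.7164.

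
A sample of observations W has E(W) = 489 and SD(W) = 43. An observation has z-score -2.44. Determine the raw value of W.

W = 384.08

W = E(W) + z·SD(W) = 489 + (-2.44)·43 = 384.08.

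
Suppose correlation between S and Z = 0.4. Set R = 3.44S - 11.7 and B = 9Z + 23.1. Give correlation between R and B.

Linear rescalings preserve correlation up to sign; here the slopes 3.44 and 9 have the same sign, so correlation between R and B = correlation between S and Z = 0.4.

correlation between R and B = 0.4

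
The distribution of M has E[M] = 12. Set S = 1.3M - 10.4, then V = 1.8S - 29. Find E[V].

E[S] = 1.3·12 + (-10.4) = 5.2.
E[V] = 1.8·5.2 + (-29) = -19.64.

E[V] = -19.64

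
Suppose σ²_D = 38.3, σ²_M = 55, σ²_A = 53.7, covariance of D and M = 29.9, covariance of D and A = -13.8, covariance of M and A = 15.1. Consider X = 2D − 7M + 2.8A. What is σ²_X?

σ²_X = a²·σ²_D + b²·σ²_M + c²·σ²_A + 2ab·covariance of D and M + 2ac·covariance of D and A + 2bc·covariance of M and A, with a = 2, b = -7, c = 2.8.
= 153.2 + 2695 + 421.008 + (-837.2) + (-154.56) + (-591.92)
= 1685.528.

σ²_X = 1685.528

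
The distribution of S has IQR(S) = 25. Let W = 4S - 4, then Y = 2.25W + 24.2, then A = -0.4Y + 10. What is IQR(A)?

IQR(A) = 90

IQR(W) = |4|·25 = 100.
IQR(Y) = |2.25|·100 = 225.
IQR(A) = |-0.4|·225 = 90.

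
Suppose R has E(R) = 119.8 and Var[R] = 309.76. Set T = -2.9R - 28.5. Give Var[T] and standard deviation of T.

Var[T] = 2605.0816, standard deviation of T = 51.04

T = -2.9R - 28.5 is linear with a = -2.9, b = -28.5.
Var[T] = a²·Var[R] = (-2.9)²·309.76 = 2605.0816 (the additive constant -28.5 does not affect variance).
standard deviation of R = √309.76 = 17.6.
standard deviation of T = |a|·standard deviation of R = |-2.9|·17.6 = 51.04.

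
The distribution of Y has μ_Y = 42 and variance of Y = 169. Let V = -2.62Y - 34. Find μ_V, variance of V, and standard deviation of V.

μ_V = -144.04, variance of V = 1160.0836, standard deviation of V = 34.06

V = -2.62Y - 34 is linear with a = -2.62, b = -34.
μ_V = a·μ_Y + b = (-2.62)·42 + (-34) = -144.04.
variance of V = a²·variance of Y = (-2.62)²·169 = 1160.0836 (the additive constant -34 does not affect variance).
standard deviation of Y = √169 = 13.
standard deviation of V = |a|·standard deviation of Y = |-2.62|·13 = 34.06.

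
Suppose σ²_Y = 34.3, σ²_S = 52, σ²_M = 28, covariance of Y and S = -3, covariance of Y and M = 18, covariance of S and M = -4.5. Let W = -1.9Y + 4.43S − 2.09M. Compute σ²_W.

σ²_W = a²·σ²_Y + b²·σ²_S + c²·σ²_M + 2ab·covariance of Y and S + 2ac·covariance of Y and M + 2bc·covariance of S and M, with a = -1.9, b = 4.43, c = -2.09.
= 123.823 + 1020.4948 + 122.3068 + 50.502 + 142.956 + 83.3283
= 1543.4109.

σ²_W = 1543.4109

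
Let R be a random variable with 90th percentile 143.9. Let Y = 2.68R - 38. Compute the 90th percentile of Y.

Since a = 2.68 > 0 the transformation is increasing, so the 90th percentile of Y = a·(P_{90} of R) + b = 2.68·143.9 + (-38) = 347.652.

90th percentile of Y = 347.652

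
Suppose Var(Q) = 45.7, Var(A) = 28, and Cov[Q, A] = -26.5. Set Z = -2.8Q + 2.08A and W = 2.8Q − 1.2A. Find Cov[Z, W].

Cov[Z, W] = -671.552

By bilinearity, Cov[Z, W] = ac·Var(Q) + bd·Var(A) + (ad+bc)·Cov[Q, A], with a=-2.8, b=2.08, c=2.8, d=-1.2.
ac·Var(Q) = (-2.8)·2.8·45.7 = -358.288
bd·Var(A) = 2.08·(-1.2)·28 = -69.888
(ad+bc)·Cov[Q, A] = (9.184)·(-26.5) = -243.376
Cov[Z, W] = -358.288 + (-69.888) + (-243.376) = -671.552.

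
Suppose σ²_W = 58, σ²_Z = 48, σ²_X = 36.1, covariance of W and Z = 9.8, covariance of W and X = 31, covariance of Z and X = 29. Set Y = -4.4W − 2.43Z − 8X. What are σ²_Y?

σ²_Y = a²·σ²_W + b²·σ²_Z + c²·σ²_X + 2ab·covariance of W and Z + 2ac·covariance of W and X + 2bc·covariance of Z and X, with a = -4.4, b = -2.43, c = -8.
= 1122.88 + 283.4352 + 2310.4 + 209.5632 + 2182.4 + 1127.52
= 7236.1984.

σ²_Y = 7236.1984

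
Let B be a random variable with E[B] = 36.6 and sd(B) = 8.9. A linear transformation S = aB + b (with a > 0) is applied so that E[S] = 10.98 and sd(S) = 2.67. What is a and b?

sd(S) = a·sd(B) (a > 0), so a = 2.67/8.9 = 0.3.
E[S] = a·E[B] + b, so b = 10.98 − 0.3·36.6 = 0.

a = 0.3, b = 0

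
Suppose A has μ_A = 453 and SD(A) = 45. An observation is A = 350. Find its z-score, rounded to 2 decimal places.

z = -2.29

z = (A − μ_A) / SD(A) = (350 − 453) / 45 ≈ -2.29.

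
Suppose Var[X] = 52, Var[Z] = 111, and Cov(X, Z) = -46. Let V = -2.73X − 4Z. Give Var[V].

Var[V] = a²·Var[X] + b²·Var[Z] + 2ab·Cov(X, Z) with a = -2.73, b = -4.
= (-2.73)²·52 + (-4)²·111 + 2·(-2.73)·(-4)·(-46)
= 387.5508 + 1776 + (-1004.64) = 1158.9108.

Var[V] = 1158.9108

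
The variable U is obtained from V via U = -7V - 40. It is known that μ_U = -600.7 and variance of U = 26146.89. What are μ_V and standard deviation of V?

From U = -7V - 40: μ_U = a·μ_V + b, so μ_V = (μ_U − b)/a = (-600.7 − (-40))/(-7) = 80.1.
standard deviation of U = √26146.89 = 161.7.
standard deviation of U = |a|·standard deviation of V, so standard deviation of V = 161.7/|-7| = 23.1.

μ_V = 80.1, standard deviation of V = 23.1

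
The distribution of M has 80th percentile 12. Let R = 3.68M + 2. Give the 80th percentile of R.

80th percentile of R = 46.16

Since a = 3.68 > 0 the transformation is increasing, so the 80th percentile of R = a·(P_{80} of M) + b = 3.68·12 + 2 = 46.16.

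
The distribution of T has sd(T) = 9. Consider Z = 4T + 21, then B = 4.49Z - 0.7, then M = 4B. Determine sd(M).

sd(M) = 646.56

sd(Z) = |4|·9 = 36.
sd(B) = |4.49|·36 = 161.64.
sd(M) = |4|·161.64 = 646.56.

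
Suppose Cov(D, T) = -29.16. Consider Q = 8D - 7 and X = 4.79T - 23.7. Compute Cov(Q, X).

Cov(Q, X) = -1117.4112

Cov(Q, X) = a·c·Cov(D, T) = 8·4.79·(-29.16) = -1117.4112. Additive constants drop out.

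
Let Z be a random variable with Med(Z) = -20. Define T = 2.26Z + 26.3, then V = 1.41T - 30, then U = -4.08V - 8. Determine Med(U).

Med(T) = 2.26·(-20) + 26.3 = -18.9.
Med(V) = 1.41·(-18.9) + (-30) = -56.649.
Med(U) = (-4.08)·(-56.649) + (-8) = 223.12792.

Med(U) = 223.12792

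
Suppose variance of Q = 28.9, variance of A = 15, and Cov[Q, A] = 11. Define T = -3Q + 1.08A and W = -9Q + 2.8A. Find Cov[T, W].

Cov[T, W] = 626.34

By bilinearity, Cov[T, W] = ac·variance of Q + bd·variance of A + (ad+bc)·Cov[Q, A], with a=-3, b=1.08, c=-9, d=2.8.
ac·variance of Q = (-3)·(-9)·28.9 = 780.3
bd·variance of A = 1.08·2.8·15 = 45.36
(ad+bc)·Cov[Q, A] = (-18.12)·11 = -199.32
Cov[T, W] = 780.3 + 45.36 + (-199.32) = 626.34.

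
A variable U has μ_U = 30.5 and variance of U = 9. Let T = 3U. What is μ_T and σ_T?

T = 3U is linear with a = 3, b = 0.
μ_T = a·μ_U + b = 3·30.5 = 91.5.
σ_U = √9 = 3.
σ_T = |a|·σ_U = |3|·3 = 9.

μ_T = 91.5, σ_T = 9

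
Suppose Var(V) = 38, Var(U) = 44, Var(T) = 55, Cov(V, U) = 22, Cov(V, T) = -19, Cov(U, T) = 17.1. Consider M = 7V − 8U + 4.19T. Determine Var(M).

Var(M) = 918.6615

Var(M) = a²·Var(V) + b²·Var(U) + c²·Var(T) + 2ab·Cov(V, U) + 2ac·Cov(V, T) + 2bc·Cov(U, T), with a = 7, b = -8, c = 4.19.
= 1862 + 2816 + 965.5855 + (-2464) + (-1114.54) + (-1146.384)
= 918.6615.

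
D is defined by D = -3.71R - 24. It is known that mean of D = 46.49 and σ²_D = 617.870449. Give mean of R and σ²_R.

mean of R = -19, σ²_R = 44.89

From D = -3.71R - 24: mean of D = a·mean of R + b, so mean of R = (mean of D − b)/a = (46.49 − (-24))/(-3.71) = -19.
σ²_D = a²·σ²_R, so σ²_R = 617.870449/(-3.71)² = 44.89.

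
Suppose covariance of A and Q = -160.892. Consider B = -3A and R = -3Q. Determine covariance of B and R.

covariance of B and R = a·c·covariance of A and Q = (-3)·(-3)·(-160.892) = -1448.028. Additive constants drop out.

covariance of B and R = -1448.028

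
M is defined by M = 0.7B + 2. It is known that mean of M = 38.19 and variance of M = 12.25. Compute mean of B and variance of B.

From M = 0.7B + 2: mean of M = a·mean of B + b, so mean of B = (mean of M − b)/a = (38.19 − 2)/0.7 = 51.7.
variance of M = a²·variance of B, so variance of B = 12.25/0.7² = 25.

mean of B = 51.7, variance of B = 25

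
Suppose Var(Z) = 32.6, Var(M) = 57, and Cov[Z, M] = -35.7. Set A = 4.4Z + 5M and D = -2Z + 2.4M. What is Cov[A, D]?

By bilinearity, Cov[A, D] = ac·Var(Z) + bd·Var(M) + (ad+bc)·Cov[Z, M], with a=4.4, b=5, c=-2, d=2.4.
ac·Var(Z) = 4.4·(-2)·32.6 = -286.88
bd·Var(M) = 5·2.4·57 = 684
(ad+bc)·Cov[Z, M] = (0.56)·(-35.7) = -19.992
Cov[A, D] = -286.88 + 684 + (-19.992) = 377.128.

Cov[A, D] = 377.128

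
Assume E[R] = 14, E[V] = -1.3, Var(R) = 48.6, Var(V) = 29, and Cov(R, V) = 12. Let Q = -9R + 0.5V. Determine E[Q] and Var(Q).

E[Q] = -126.65, Var(Q) = 3835.85

E[Q] = (-9)·E[R] + 0.5·E[V] = (-9)·14 + 0.5·(-1.3) = -126.65.
Var(Q) = a²·Var(R) + b²·Var(V) + 2ab·Cov(R, V) with a = -9, b = 0.5.
= (-9)²·48.6 + 0.5²·29 + 2·(-9)·0.5·12
= 3936.6 + 7.25 + (-108) = 3835.85.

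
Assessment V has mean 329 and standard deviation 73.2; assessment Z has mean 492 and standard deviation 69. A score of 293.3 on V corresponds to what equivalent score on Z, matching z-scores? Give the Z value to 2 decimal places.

z = (293.3 − 329)/73.2 ≈ -0.4877.
Z = 492 + z·69 = 492 + (293.3 − 329)·69/73.2 ≈ 458.35.

Z = 458.35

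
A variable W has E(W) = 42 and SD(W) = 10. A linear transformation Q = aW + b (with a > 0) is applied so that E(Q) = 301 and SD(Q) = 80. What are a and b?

a = 8, b = -35

SD(Q) = a·SD(W) (a > 0), so a = 80/10 = 8.
E(Q) = a·E(W) + b, so b = 301 − 8·42 = -35.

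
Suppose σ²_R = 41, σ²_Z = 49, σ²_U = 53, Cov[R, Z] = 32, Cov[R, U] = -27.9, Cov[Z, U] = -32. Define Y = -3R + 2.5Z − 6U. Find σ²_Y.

σ²_Y = 2058.85

σ²_Y = a²·σ²_R + b²·σ²_Z + c²·σ²_U + 2ab·Cov[R, Z] + 2ac·Cov[R, U] + 2bc·Cov[Z, U], with a = -3, b = 2.5, c = -6.
= 369 + 306.25 + 1908 + (-480) + (-1004.4) + 960
= 2058.85.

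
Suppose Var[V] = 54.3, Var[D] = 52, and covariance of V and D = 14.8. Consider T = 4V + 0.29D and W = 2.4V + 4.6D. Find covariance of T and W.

By bilinearity, covariance of T and W = ac·Var[V] + bd·Var[D] + (ad+bc)·covariance of V and D, with a=4, b=0.29, c=2.4, d=4.6.
ac·Var[V] = 4·2.4·54.3 = 521.28
bd·Var[D] = 0.29·4.6·52 = 69.368
(ad+bc)·covariance of V and D = (19.096)·14.8 = 282.6208
covariance of T and W = 521.28 + 69.368 + 282.6208 = 873.2688.

covariance of T and W = 873.2688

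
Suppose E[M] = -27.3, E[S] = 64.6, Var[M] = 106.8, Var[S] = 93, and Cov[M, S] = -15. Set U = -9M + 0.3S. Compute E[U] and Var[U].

E[U] = 265.08, Var[U] = 8740.17

E[U] = (-9)·E[M] + 0.3·E[S] = (-9)·(-27.3) + 0.3·64.6 = 265.08.
Var[U] = a²·Var[M] + b²·Var[S] + 2ab·Cov[M, S] with a = -9, b = 0.3.
= (-9)²·106.8 + 0.3²·93 + 2·(-9)·0.3·(-15)
= 8650.8 + 8.37 + 81 = 8740.17.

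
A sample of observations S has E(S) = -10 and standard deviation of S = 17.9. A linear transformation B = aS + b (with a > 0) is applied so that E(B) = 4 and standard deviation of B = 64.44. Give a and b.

standard deviation of B = a·standard deviation of S (a > 0), so a = 64.44/17.9 = 3.6.
E(B) = a·E(S) + b, so b = 4 − 3.6·(-10) = 40.

a = 3.6, b = 40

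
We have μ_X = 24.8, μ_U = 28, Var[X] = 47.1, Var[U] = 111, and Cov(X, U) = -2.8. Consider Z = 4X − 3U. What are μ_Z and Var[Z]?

μ_Z = 4·μ_X + (-3)·μ_U = 4·24.8 + (-3)·28 = 15.2.
Var[Z] = a²·Var[X] + b²·Var[U] + 2ab·Cov(X, U) with a = 4, b = -3.
= 4²·47.1 + (-3)²·111 + 2·4·(-3)·(-2.8)
= 753.6 + 999 + 67.2 = 1819.8.

μ_Z = 15.2, Var[Z] = 1819.8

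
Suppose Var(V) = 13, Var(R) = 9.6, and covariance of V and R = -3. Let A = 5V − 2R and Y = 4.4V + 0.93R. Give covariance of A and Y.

By bilinearity, covariance of A and Y = ac·Var(V) + bd·Var(R) + (ad+bc)·covariance of V and R, with a=5, b=-2, c=4.4, d=0.93.
ac·Var(V) = 5·4.4·13 = 286
bd·Var(R) = (-2)·0.93·9.6 = -17.856
(ad+bc)·covariance of V and R = (-4.15)·(-3) = 12.45
covariance of A and Y = 286 + (-17.856) + 12.45 = 280.594.

covariance of A and Y = 280.594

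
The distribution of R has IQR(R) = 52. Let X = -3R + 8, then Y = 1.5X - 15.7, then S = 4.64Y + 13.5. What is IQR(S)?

IQR(X) = |-3|·52 = 156.
IQR(Y) = |1.5|·156 = 234.
IQR(S) = |4.64|·234 = 1085.76.

IQR(S) = 1085.76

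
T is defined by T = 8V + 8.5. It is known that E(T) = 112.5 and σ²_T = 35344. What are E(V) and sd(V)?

From T = 8V + 8.5: E(T) = a·E(V) + b, so E(V) = (E(T) − b)/a = (112.5 − 8.5)/8 = 13.
sd(T) = √35344 = 188.
sd(T) = |a|·sd(V), so sd(V) = 188/|8| = 23.5.

E(V) = 13, sd(V) = 23.5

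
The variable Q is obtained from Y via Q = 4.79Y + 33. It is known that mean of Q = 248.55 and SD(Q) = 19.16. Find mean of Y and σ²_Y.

mean of Y = 45, σ²_Y = 16

From Q = 4.79Y + 33: mean of Q = a·mean of Y + b, so mean of Y = (mean of Q − b)/a = (248.55 − 33)/4.79 = 45.
σ²_Q = 19.16² = 367.1056.
σ²_Q = a²·σ²_Y, so σ²_Y = 367.1056/4.79² = 16.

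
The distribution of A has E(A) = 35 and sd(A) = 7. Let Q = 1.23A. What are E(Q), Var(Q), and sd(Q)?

Q = 1.23A is linear with a = 1.23, b = 0.
E(Q) = a·E(A) + b = 1.23·35 = 43.05.
Var(A) = 7² = 49.
Var(Q) = a²·Var(A) = 1.23²·49 = 74.1321.
sd(Q) = |a|·sd(A) = |1.23|·7 = 8.61.

E(Q) = 43.05, Var(Q) = 74.1321, sd(Q) = 8.61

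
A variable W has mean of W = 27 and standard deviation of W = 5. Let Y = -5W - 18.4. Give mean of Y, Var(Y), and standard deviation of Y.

Y = -5W - 18.4 is linear with a = -5, b = -18.4.
mean of Y = a·mean of W + b = (-5)·27 + (-18.4) = -153.4.
Var(W) = 5² = 25.
Var(Y) = a²·Var(W) = (-5)²·25 = 625 (the additive constant -18.4 does not affect variance).
standard deviation of Y = |a|·standard deviation of W = |-5|·5 = 25.

mean of Y = -153.4, Var(Y) = 625, standard deviation of Y = 25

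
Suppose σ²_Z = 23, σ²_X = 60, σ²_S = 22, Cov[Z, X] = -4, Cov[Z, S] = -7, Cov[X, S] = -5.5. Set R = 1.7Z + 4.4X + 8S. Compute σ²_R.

σ²_R = 1998.63

σ²_R = a²·σ²_Z + b²·σ²_X + c²·σ²_S + 2ab·Cov[Z, X] + 2ac·Cov[Z, S] + 2bc·Cov[X, S], with a = 1.7, b = 4.4, c = 8.
= 66.47 + 1161.6 + 1408 + (-59.84) + (-190.4) + (-387.2)
= 1998.63.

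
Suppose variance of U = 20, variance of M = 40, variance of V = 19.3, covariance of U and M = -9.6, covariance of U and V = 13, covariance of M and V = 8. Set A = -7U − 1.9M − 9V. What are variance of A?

variance of A = a²·variance of U + b²·variance of M + c²·variance of V + 2ab·covariance of U and M + 2ac·covariance of U and V + 2bc·covariance of M and V, with a = -7, b = -1.9, c = -9.
= 980 + 144.4 + 1563.3 + (-255.36) + 1638 + 273.6
= 4343.94.

variance of A = 4343.94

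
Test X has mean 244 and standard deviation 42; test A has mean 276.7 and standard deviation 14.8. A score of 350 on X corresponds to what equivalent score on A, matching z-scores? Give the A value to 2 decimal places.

z = (350 − 244)/42 ≈ 2.5238.
A = 276.7 + z·14.8 = 276.7 + (350 − 244)·14.8/42 ≈ 314.05.

A = 314.05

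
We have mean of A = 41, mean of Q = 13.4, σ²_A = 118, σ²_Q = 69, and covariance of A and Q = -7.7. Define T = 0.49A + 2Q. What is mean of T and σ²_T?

mean of T = 0.49·mean of A + 2·mean of Q = 0.49·41 + 2·13.4 = 46.89.
σ²_T = a²·σ²_A + b²·σ²_Q + 2ab·covariance of A and Q with a = 0.49, b = 2.
= 0.49²·118 + 2²·69 + 2·0.49·2·(-7.7)
= 28.3318 + 276 + (-15.092) = 289.2398.

mean of T = 46.89, σ²_T = 289.2398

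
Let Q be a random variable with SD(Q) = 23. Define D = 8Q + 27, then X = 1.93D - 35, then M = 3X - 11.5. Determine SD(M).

SD(D) = |8|·23 = 184.
SD(X) = |1.93|·184 = 355.12.
SD(M) = |3|·355.12 = 1065.36.

SD(M) = 1065.36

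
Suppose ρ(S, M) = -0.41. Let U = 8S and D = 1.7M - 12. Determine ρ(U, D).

Linear rescalings preserve correlation up to sign; here the slopes 8 and 1.7 have the same sign, so ρ(U, D) = ρ(S, M) = -0.41.

ρ(U, D) = -0.41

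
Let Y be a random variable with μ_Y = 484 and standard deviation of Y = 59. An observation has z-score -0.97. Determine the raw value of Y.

Y = 426.77

Y = μ_Y + z·standard deviation of Y = 484 + (-0.97)·59 = 426.77.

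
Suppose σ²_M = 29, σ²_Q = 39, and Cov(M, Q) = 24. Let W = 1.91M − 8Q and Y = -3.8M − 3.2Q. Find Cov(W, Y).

By bilinearity, Cov(W, Y) = ac·σ²_M + bd·σ²_Q + (ad+bc)·Cov(M, Q), with a=1.91, b=-8, c=-3.8, d=-3.2.
ac·σ²_M = 1.91·(-3.8)·29 = -210.482
bd·σ²_Q = (-8)·(-3.2)·39 = 998.4
(ad+bc)·Cov(M, Q) = (24.288)·24 = 582.912
Cov(W, Y) = -210.482 + 998.4 + 582.912 = 1370.83.

Cov(W, Y) = 1370.83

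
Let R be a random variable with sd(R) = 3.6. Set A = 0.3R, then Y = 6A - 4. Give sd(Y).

sd(Y) = 6.48

sd(A) = |0.3|·3.6 = 1.08.
sd(Y) = |6|·1.08 = 6.48.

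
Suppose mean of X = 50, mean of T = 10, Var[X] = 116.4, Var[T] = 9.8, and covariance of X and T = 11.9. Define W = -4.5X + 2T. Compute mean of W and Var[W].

mean of W = -205, Var[W] = 2182.1

mean of W = (-4.5)·mean of X + 2·mean of T = (-4.5)·50 + 2·10 = -205.
Var[W] = a²·Var[X] + b²·Var[T] + 2ab·covariance of X and T with a = -4.5, b = 2.
= (-4.5)²·116.4 + 2²·9.8 + 2·(-4.5)·2·11.9
= 2357.1 + 39.2 + (-214.2) = 2182.1.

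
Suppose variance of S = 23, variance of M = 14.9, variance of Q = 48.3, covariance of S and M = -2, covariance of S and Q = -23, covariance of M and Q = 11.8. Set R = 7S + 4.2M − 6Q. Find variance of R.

variance of R = a²·variance of S + b²·variance of M + c²·variance of Q + 2ab·covariance of S and M + 2ac·covariance of S and Q + 2bc·covariance of M and Q, with a = 7, b = 4.2, c = -6.
= 1127 + 262.836 + 1738.8 + (-117.6) + 1932 + (-594.72)
= 4348.316.

variance of R = 4348.316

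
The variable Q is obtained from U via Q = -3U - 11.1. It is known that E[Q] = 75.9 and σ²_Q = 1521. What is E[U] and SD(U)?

From Q = -3U - 11.1: E[Q] = a·E[U] + b, so E[U] = (E[Q] − b)/a = (75.9 − (-11.1))/(-3) = -29.
SD(Q) = √1521 = 39.
SD(Q) = |a|·SD(U), so SD(U) = 39/|-3| = 13.

E[U] = -29, SD(U) = 13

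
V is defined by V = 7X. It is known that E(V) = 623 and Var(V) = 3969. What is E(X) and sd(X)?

E(X) = 89, sd(X) = 9

From V = 7X: E(V) = a·E(X) + b, so E(X) = (E(V) − b)/a = (623 − 0)/7 = 89.
sd(V) = √3969 = 63.
sd(V) = |a|·sd(X), so sd(X) = 63/|7| = 9.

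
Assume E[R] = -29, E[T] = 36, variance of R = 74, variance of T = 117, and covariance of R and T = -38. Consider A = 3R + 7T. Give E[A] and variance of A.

E[A] = 3·E[R] + 7·E[T] = 3·(-29) + 7·36 = 165.
variance of A = a²·variance of R + b²·variance of T + 2ab·covariance of R and T with a = 3, b = 7.
= 3²·74 + 7²·117 + 2·3·7·(-38)
= 666 + 5733 + (-1596) = 4803.

E[A] = 165, variance of A = 4803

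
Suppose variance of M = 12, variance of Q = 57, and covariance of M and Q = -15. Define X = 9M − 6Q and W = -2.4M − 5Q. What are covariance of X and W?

covariance of X and W = 1909.8

By bilinearity, covariance of X and W = ac·variance of M + bd·variance of Q + (ad+bc)·covariance of M and Q, with a=9, b=-6, c=-2.4, d=-5.
ac·variance of M = 9·(-2.4)·12 = -259.2
bd·variance of Q = (-6)·(-5)·57 = 1710
(ad+bc)·covariance of M and Q = (-30.6)·(-15) = 459
covariance of X and W = -259.2 + 1710 + 459 = 1909.8.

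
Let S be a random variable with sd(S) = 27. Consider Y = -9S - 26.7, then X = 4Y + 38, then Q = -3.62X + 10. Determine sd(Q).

sd(Y) = |-9|·27 = 243.
sd(X) = |4|·243 = 972.
sd(Q) = |-3.62|·972 = 3518.64.

sd(Q) = 3518.64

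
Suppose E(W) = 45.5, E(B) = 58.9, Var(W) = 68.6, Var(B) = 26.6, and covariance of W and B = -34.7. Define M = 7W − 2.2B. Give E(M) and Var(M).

E(M) = 188.92, Var(M) = 4558.904

E(M) = 7·E(W) + (-2.2)·E(B) = 7·45.5 + (-2.2)·58.9 = 188.92.
Var(M) = a²·Var(W) + b²·Var(B) + 2ab·covariance of W and B with a = 7, b = -2.2.
= 7²·68.6 + (-2.2)²·26.6 + 2·7·(-2.2)·(-34.7)
= 3361.4 + 128.744 + 1068.76 = 4558.904.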